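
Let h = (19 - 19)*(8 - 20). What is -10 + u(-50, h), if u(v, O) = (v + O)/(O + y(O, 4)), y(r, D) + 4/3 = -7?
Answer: -4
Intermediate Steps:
h = 0 (h = 0*(-12) = 0)
y(r, D) = -25/3 (y(r, D) = -4/3 - 7 = -25/3)
u(v, O) = (O + v)/(-25/3 + O) (u(v, O) = (v + O)/(O - 25/3) = (O + v)/(-25/3 + O))
-10 + u(-50, h) = -10 + 3*(0 - 50)/(-25 + 3*0) = -10 + 3*(-50)/(-25 + 0) = -10 + 3*(-50)/(-25) = -10 + 3*(-1/25)*(-50) = -10 + 6 = -4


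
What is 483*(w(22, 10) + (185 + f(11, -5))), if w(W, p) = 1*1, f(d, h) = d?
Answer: 95151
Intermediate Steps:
w(W, p) = 1
483*(w(22, 10) + (185 + f(11, -5))) = 483*(1 + (185 + 11)) = 483*(1 + 196) = 483*197 = 95151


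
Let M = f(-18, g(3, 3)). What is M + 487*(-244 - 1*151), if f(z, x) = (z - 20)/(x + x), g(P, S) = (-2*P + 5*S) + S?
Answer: -2308399/12 ≈ -1.9237e+5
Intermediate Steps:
g(P, S) = -2*P + 6*S
f(z, x) = (-20 + z)/(2*x) (f(z, x) = (-20 + z)/((2*x)) = (-20 + z)*(1/(2*x)) = (-20 + z)/(2*x))
M = -19/12 (M = (-20 - 18)/(2*(-2*3 + 6*3)) = (½)*(-38)/(-6 + 18) = (½)*(-38)/12 = (½)*(1/12)*(-38) = -19/12 ≈ -1.5833)
M + 487*(-244 - 1*151) = -19/12 + 487*(-244 - 1*151) = -19/12 + 487*(-244 - 151) = -19/12 + 487*(-395) = -19/12 - 192365 = -2308399/12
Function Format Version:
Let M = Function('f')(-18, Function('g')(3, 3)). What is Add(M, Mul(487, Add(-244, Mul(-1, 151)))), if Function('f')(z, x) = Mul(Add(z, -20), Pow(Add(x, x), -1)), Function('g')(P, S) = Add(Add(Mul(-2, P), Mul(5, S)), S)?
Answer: Rational(-2308399, 12) ≈ -1.9237e+5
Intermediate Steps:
Function('g')(P, S) = Add(Mul(-2, P), Mul(6, S))
Function('f')(z, x) = Mul(Rational(1, 2), Pow(x, -1), Add(-20, z)) (Function('f')(z, x) = Mul(Add(-20, z), Pow(Mul(2, x), -1)) = Mul(Add(-20, z), Mul(Rational(1, 2), Pow(x, -1))) = Mul(Rational(1, 2), Pow(x, -1), Add(-20, z)))
M = Rational(-19, 12) (M = Mul(Rational(1, 2), Pow(Add(Mul(-2, 3), Mul(6, 3)), -1), Add(-20, -18)) = Mul(Rational(1, 2), Pow(Add(-6, 18), -1), -38) = Mul(Rational(1, 2), Pow(12, -1), -38) = Mul(Rational(1, 2), Rational(1, 12), -38) = Rational(-19, 12) ≈ -1.5833)
Add(M, Mul(487, Add(-244, Mul(-1, 151)))) = Add(Rational(-19, 12), Mul(487, Add(-244, Mul(-1, 151)))) = Add(Rational(-19, 12), Mul(487, Add(-244, -151))) = Add(Rational(-19, 12), Mul(487, -395)) = Add(Rational(-19, 12), -192365) = Rational(-2308399, 12)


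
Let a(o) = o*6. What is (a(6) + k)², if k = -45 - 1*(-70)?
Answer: 3721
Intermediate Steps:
a(o) = 6*o
k = 25 (k = -45 + 70 = 25)
(a(6) + k)² = (6*6 + 25)² = (36 + 25)² = 61² = 3721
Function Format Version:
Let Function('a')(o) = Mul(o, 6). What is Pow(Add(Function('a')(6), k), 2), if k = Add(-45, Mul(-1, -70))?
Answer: 3721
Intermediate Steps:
Function('a')(o) = Mul(6, o)
k = 25 (k = Add(-45, 70) = 25)
Pow(Add(Function('a')(6), k), 2) = Pow(Add(Mul(6, 6), 25), 2) = Pow(Add(36, 25), 2) = Pow(61, 2) = 3721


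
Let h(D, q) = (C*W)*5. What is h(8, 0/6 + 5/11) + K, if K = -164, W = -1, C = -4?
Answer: -144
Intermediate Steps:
h(D, q) = 20 (h(D, q) = -4*(-1)*5 = 4*5 = 20)
h(8, 0/6 + 5/11) + K = 20 - 164 = -144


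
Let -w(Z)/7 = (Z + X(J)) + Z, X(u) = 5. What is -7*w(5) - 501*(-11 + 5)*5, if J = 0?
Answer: 15765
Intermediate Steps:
w(Z) = -35 - 14*Z (w(Z) = -7*((Z + 5) + Z) = -7*((5 + Z) + Z) = -7*(5 + 2*Z) = -35 - 14*Z)
-7*w(5) - 501*(-11 + 5)*5 = -7*(-35 - 14*5) - 501*(-11 + 5)*5 = -7*(-35 - 70) - (-3006)*5 = -7*(-105) - 501*(-30) = 735 + 15030 = 15765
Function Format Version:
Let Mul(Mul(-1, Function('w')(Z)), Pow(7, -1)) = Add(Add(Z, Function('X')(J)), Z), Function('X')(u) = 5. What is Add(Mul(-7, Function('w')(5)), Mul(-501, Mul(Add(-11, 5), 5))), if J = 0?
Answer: 15765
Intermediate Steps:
Function('w')(Z) = Add(-35, Mul(-14, Z)) (Function('w')(Z) = Mul(-7, Add(Add(Z, 5), Z)) = Mul(-7, Add(Add(5, Z), Z)) = Mul(-7, Add(5, Mul(2, Z))) = Add(-35, Mul(-14, Z)))
Add(Mul(-7, Function('w')(5)), Mul(-501, Mul(Add(-11, 5), 5))) = Add(Mul(-7, Add(-35, Mul(-14, 5))), Mul(-501, Mul(Add(-11, 5), 5))) = Add(Mul(-7, Add(-35, -70)), Mul(-501, Mul(-6, 5))) = Add(Mul(-7, -105), Mul(-501, -30)) = Add(735, 15030) = 15765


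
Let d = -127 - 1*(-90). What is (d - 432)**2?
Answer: 219961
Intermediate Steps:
d = -37 (d = -127 + 90 = -37)
(d - 432)**2 = (-37 - 432)**2 = (-469)**2 = 219961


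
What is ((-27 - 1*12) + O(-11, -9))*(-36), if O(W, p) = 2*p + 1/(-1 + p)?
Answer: 10278/5 ≈ 2055.6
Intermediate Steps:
O(W, p) = 1/(-1 + p) + 2*p
((-27 - 1*12) + O(-11, -9))*(-36) = ((-27 - 1*12) + (1 - 2*(-9) + 2*(-9)²)/(-1 - 9))*(-36) = ((-27 - 12) + (1 + 18 + 2*81)/(-10))*(-36) = (-39 - (1 + 18 + 162)/10)*(-36) = (-39 - ⅒*181)*(-36) = (-39 - 181/10)*(-36) = -571/10*(-36) = 10278/5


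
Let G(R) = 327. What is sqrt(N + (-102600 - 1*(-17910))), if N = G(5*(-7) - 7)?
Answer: I*sqrt(84363) ≈ 290.45*I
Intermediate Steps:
N = 327
sqrt(N + (-102600 - 1*(-17910))) = sqrt(327 + (-102600 - 1*(-17910))) = sqrt(327 + (-102600 + 17910)) = sqrt(327 - 84690) = sqrt(-84363) = I*sqrt(84363)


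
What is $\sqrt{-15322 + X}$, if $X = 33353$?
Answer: $\sqrt{18031} \approx 134.28$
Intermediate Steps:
$\sqrt{-15322 + X} = \sqrt{-15322 + 33353} = \sqrt{18031}$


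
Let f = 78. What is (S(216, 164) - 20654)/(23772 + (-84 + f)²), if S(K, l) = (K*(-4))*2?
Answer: -361/384 ≈ -0.94010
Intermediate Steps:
S(K, l) = -8*K (S(K, l) = -4*K*2 = -8*K)
(S(216, 164) - 20654)/(23772 + (-84 + f)²) = (-8*216 - 20654)/(23772 + (-84 + 78)²) = (-1728 - 20654)/(23772 + (-6)²) = -22382/(23772 + 36) = -22382/23808 = -22382*1/23808 = -361/384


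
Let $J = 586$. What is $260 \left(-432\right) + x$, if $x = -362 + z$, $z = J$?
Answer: $-112096$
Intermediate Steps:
$z = 586$
$x = 224$ ($x = -362 + 586 = 224$)
$260 \left(-432\right) + x = 260 \left(-432\right) + 224 = -112320 + 224 = -112096$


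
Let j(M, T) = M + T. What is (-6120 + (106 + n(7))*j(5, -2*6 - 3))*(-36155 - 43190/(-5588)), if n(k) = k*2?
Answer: 369643438500/1397 ≈ 2.6460e+8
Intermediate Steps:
n(k) = 2*k
(-6120 + (106 + n(7))*j(5, -2*6 - 3))*(-36155 - 43190/(-5588)) = (-6120 + (106 + 2*7)*(5 + (-2*6 - 3)))*(-36155 - 43190/(-5588)) = (-6120 + (106 + 14)*(5 + (-12 - 3)))*(-36155 - 43190*(-1/5588)) = (-6120 + 120*(5 - 15))*(-36155 + 21595/2794) = (-6120 + 120*(-10))*(-100995475/2794) = (-6120 - 1200)*(-100995475/2794) = -7320*(-100995475/2794) = 369643438500/1397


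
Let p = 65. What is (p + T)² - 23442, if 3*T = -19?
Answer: -180002/9 ≈ -20000.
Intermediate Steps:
T = -19/3 (T = (⅓)*(-19) = -19/3 ≈ -6.3333)
(p + T)² - 23442 = (65 - 19/3)² - 23442 = (176/3)² - 23442 = 30976/9 - 23442 = -180002/9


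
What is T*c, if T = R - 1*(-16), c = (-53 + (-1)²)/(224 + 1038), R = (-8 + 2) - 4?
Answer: -156/631 ≈ -0.24723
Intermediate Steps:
R = -10 (R = -6 - 4 = -10)
c = -26/631 (c = (-53 + 1)/1262 = -52*1/1262 = -26/631 ≈ -0.041204)
T = 6 (T = -10 - 1*(-16) = -10 + 16 = 6)
T*c = 6*(-26/631) = -156/631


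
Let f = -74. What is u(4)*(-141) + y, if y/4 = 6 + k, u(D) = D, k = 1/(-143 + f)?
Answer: -117184/217 ≈ -540.02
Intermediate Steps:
k = -1/217 (k = 1/(-143 - 74) = 1/(-217) = -1/217 ≈ -0.0046083)
y = 5204/217 (y = 4*(6 - 1/217) = 4*(1301/217) = 5204/217 ≈ 23.982)
u(4)*(-141) + y = 4*(-141) + 5204/217 = -564 + 5204/217 = -117184/217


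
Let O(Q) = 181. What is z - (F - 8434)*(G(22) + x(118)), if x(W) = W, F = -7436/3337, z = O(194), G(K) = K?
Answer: 3941841157/3337 ≈ 1.1813e+6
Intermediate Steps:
z = 181
F = -7436/3337 (F = -7436*1/3337 = -7436/3337 ≈ -2.2283)
z - (F - 8434)*(G(22) + x(118)) = 181 - (-7436/3337 - 8434)*(22 + 118) = 181 - (-28151694)*140/3337 = 181 - 1*(-3941237160/3337) = 181 + 3941237160/3337 = 3941841157/3337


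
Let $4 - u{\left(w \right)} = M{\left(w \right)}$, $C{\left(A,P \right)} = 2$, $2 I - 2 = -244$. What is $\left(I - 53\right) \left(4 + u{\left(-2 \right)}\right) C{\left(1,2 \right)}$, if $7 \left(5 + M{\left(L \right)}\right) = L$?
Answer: $- \frac{32364}{7} \approx -4623.4$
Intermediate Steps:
$I = -121$ ($I = 1 + \frac{1}{2} \left(-244\right) = 1 - 122 = -121$)
$M{\left(L \right)} = -5 + \frac{L}{7}$
$u{\left(w \right)} = 9 - \frac{w}{7}$ ($u{\left(w \right)} = 4 - \left(-5 + \frac{w}{7}\right) = 9 - \frac{w}{7}$)
$\left(I - 53\right) \left(4 + u{\left(-2 \right)}\right) C{\left(1,2 \right)} = \left(-121 - 53\right) \left(4 + \left(9 - - \frac{2}{7}\right)\right) 2 = - 174 \left(4 + \left(9 + \frac{2}{7}\right)\right) 2 = - 174 \left(4 + \frac{65}{7}\right) 2 = - 174 \cdot \frac{93}{7} \cdot 2 = \left(-174\right) \frac{186}{7} = - \frac{32364}{7}$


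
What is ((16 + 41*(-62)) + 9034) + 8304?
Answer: 14812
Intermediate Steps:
((16 + 41*(-62)) + 9034) + 8304 = ((16 - 2542) + 9034) + 8304 = (-2526 + 9034) + 8304 = 6508 + 8304 = 14812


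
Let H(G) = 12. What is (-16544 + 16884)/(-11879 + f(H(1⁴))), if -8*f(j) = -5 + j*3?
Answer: -2720/95063 ≈ -0.028613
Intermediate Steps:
f(j) = 5/8 - 3*j/8 (f(j) = -(-5 + j*3)/8 = -(-5 + 3*j)/8 = 5/8 - 3*j/8)
(-16544 + 16884)/(-11879 + f(H(1⁴))) = (-16544 + 16884)/(-11879 + (5/8 - 3/8*12)) = 340/(-11879 + (5/8 - 9/2)) = 340/(-11879 - 31/8) = 340/(-95063/8) = 340*(-8/95063) = -2720/95063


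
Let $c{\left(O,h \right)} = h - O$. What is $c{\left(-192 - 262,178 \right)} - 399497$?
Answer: $-398865$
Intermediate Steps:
$c{\left(-192 - 262,178 \right)} - 399497 = \left(178 - \left(-192 - 262\right)\right) - 399497 = \left(178 - -454\right) - 399497 = \left(178 + 454\right) - 399497 = 632 - 399497 = -398865$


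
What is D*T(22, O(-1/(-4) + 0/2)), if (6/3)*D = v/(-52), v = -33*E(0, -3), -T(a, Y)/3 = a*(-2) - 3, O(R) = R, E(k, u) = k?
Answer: 0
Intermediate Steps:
T(a, Y) = 9 + 6*a (T(a, Y) = -3*(a*(-2) - 3) = -3*(-2*a - 3) = -3*(-3 - 2*a) = 9 + 6*a)
v = 0 (v = -33*0 = 0)
D = 0 (D = (0/(-52))/2 = (0*(-1/52))/2 = (½)*0 = 0)
D*T(22, O(-1/(-4) + 0/2)) = 0*(9 + 6*22) = 0*(9 + 132) = 0*141 = 0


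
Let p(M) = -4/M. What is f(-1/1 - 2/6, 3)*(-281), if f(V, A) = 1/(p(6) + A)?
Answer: -843/7 ≈ -120.43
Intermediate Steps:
f(V, A) = 1/(-⅔ + A) (f(V, A) = 1/(-4/6 + A) = 1/(-4*⅙ + A) = 1/(-⅔ + A))
f(-1/1 - 2/6, 3)*(-281) = (3/(-2 + 3*3))*(-281) = (3/(-2 + 9))*(-281) = (3/7)*(-281) = -843/7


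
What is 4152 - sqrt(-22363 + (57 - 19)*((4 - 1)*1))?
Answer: 4152 - I*sqrt(22249) ≈ 4152.0 - 149.16*I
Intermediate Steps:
4152 - sqrt(-22363 + (57 - 19)*((4 - 1)*1)) = 4152 - sqrt(-22363 + 38*(3*1)) = 4152 - sqrt(-22363 + 38*3) = 4152 - sqrt(-22363 + 114) = 4152 - sqrt(-22249) = 4152 - I*sqrt(22249)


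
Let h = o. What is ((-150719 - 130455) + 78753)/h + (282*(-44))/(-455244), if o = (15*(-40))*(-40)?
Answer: -7654429477/910488000 ≈ -8.4070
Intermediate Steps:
o = 24000 (o = -600*(-40) = 24000)
h = 24000
((-150719 - 130455) + 78753)/h + (282*(-44))/(-455244) = ((-150719 - 130455) + 78753)/24000 + (282*(-44))/(-455244) = (-281174 + 78753)*(1/24000) - 12408*(-1/455244) = -202421*1/24000 + 1034/37937 = -202421/24000 + 1034/37937 = -7654429477/910488000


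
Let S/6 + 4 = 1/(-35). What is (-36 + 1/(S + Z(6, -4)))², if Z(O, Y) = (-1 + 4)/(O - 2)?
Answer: 13967457856/10751841 ≈ 1299.1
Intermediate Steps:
Z(O, Y) = 3/(-2 + O)
S = -846/35 (S = -24 + 6/(-35) = -24 + 6*(-1/35) = -24 - 6/35 = -846/35 ≈ -24.171)
(-36 + 1/(S + Z(6, -4)))² = (-36 + 1/(-846/35 + 3/(-2 + 6)))² = (-36 + 1/(-846/35 + 3/4))² = (-36 + 1/(-846/35 + 3*(¼)))² = (-36 + 1/(-846/35 + ¾))² = (-36 + 1/(-3279/140))² = (-36 - 140/3279)² = (-118184/3279)² = 13967457856/10751841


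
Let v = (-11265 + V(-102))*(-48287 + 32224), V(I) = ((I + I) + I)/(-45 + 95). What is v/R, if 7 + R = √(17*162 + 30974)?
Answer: 31683400098/841975 + 36209600112*√527/841975 ≈ 1.0249e+6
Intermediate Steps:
V(I) = 3*I/50 (V(I) = (2*I + I)/50 = (3*I)*(1/50) = 3*I/50)
v = 4526200014/25 (v = (-11265 + (3/50)*(-102))*(-48287 + 32224) = (-11265 - 153/25)*(-16063) = -281778/25*(-16063) = 4526200014/25 ≈ 1.8105e+8)
R = -7 + 8*√527 (R = -7 + √(17*162 + 30974) = -7 + √(2754 + 30974) = -7 + √33728 = -7 + 8*√527 ≈ 176.65)
v/R = 4526200014/(25*(-7 + 8*√527))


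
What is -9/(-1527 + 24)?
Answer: 1/167 ≈ 0.0059880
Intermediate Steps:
-9/(-1527 + 24) = -9/(-1503) = -1/1503*(-9) = 1/167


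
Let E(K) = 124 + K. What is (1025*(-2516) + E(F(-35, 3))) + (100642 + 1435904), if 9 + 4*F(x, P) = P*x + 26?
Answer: -1042252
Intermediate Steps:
F(x, P) = 17/4 + P*x/4 (F(x, P) = -9/4 + (P*x + 26)/4 = -9/4 + (26 + P*x)/4 = -9/4 + (13/2 + P*x/4) = 17/4 + P*x/4)
(1025*(-2516) + E(F(-35, 3))) + (100642 + 1435904) = (1025*(-2516) + (124 + (17/4 + (1/4)*3*(-35)))) + (100642 + 1435904) = (-2578900 + (124 + (17/4 - 105/4))) + 1536546 = (-2578900 + (124 - 22)) + 1536546 = (-2578900 + 102) + 1536546 = -2578798 + 1536546 = -1042252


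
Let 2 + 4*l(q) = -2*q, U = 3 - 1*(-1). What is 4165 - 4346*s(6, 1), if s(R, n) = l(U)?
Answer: 15030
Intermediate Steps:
U = 4 (U = 3 + 1 = 4)
l(q) = -½ - q/2 (l(q) = -½ + (-2*q)/4 = -½ - q/2)
s(R, n) = -5/2 (s(R, n) = -½ - ½*4 = -½ - 2 = -5/2)
4165 - 4346*s(6, 1) = 4165 - 4346*(-5/2) = 4165 + 10865 = 15030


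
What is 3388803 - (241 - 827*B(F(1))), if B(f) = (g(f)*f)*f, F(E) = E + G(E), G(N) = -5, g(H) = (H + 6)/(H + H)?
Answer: 3385254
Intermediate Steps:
g(H) = (6 + H)/(2*H) (g(H) = (6 + H)/((2*H)) = (6 + H)*(1/(2*H)) = (6 + H)/(2*H))
F(E) = -5 + E (F(E) = E - 5 = -5 + E)
B(f) = f*(3 + f/2) (B(f) = (((6 + f)/(2*f))*f)*f = (3 + f/2)*f = f*(3 + f/2))
3388803 - (241 - 827*B(F(1))) = 3388803 - (241 - 827*(-5 + 1)*(6 + (-5 + 1))/2) = 3388803 - (241 - 827*(-4)*(6 - 4)/2) = 3388803 - (241 - 827*(-4)*2/2) = 3388803 - (241 - 827*(-4)) = 3388803 - (241 + 3308) = 3388803 - 1*3549 = 3388803 - 3549 = 3385254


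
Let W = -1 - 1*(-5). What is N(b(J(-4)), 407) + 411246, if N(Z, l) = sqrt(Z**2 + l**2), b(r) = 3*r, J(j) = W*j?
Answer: 411246 + sqrt(167953) ≈ 4.1166e+5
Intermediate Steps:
W = 4 (W = -1 + 5 = 4)
J(j) = 4*j
N(b(J(-4)), 407) + 411246 = sqrt((3*(4*(-4)))**2 + 407**2) + 411246 = sqrt((3*(-16))**2 + 165649) + 411246 = sqrt((-48)**2 + 165649) + 411246 = sqrt(2304 + 165649) + 411246 = sqrt(167953) + 411246 = 411246 + sqrt(167953)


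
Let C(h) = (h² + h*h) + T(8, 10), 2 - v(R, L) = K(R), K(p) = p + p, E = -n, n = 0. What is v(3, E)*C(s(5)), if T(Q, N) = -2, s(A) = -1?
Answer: 0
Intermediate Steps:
E = 0 (E = -1*0 = 0)
K(p) = 2*p
v(R, L) = 2 - 2*R
C(h) = -2 + 2*h² (C(h) = (h² + h*h) - 2 = (h² + h²) - 2 = 2*h² - 2 = -2 + 2*h²)
v(3, E)*C(s(5)) = (2 - 2*3)*(-2 + 2*(-1)²) = (2 - 6)*(-2 + 2*1) = -4*(-2 + 2) = -4*0 = 0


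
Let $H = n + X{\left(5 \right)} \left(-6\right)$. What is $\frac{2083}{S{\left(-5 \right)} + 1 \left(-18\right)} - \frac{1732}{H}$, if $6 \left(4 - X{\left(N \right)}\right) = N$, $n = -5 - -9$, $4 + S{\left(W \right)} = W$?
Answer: $\frac{5173}{135} \approx 38.319$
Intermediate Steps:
$S{\left(W \right)} = -4 + W$
$n = 4$ ($n = -5 + 9 = 4$)
$X{\left(N \right)} = 4 - \frac{N}{6}$
$H = -15$ ($H = 4 + \left(4 - \frac{5}{6}\right) \left(-6\right) = 4 + \frac{19}{6} \left(-6\right) = 4 - 19 = -15$)
$\frac{2083}{S{\left(-5 \right)} + 1 \left(-18\right)} - \frac{1732}{H} = \frac{2083}{\left(-4 - 5\right) + 1 \left(-18\right)} - \frac{1732}{-15} = \frac{2083}{-9 - 18} - - \frac{1732}{15} = \frac{2083}{-27} + \frac{1732}{15} = 2083 \left(- \frac{1}{27}\right) + \frac{1732}{15} = - \frac{2083}{27} + \frac{1732}{15} = \frac{5173}{135}$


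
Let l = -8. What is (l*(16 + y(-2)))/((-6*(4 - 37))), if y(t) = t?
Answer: -56/99 ≈ -0.56566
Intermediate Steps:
(l*(16 + y(-2)))/((-6*(4 - 37))) = (-8*(16 - 2))/((-6*(4 - 37))) = (-8*14)/((-6*(-33))) = -112/198 = -112*1/198 = -56/99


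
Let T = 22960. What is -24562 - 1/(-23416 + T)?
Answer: -11200271/456 ≈ -24562.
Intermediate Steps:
-24562 - 1/(-23416 + T) = -24562 - 1/(-23416 + 22960) = -24562 - 1/(-456) = -24562 - 1*(-1/456) = -24562 + 1/456 = -11200271/456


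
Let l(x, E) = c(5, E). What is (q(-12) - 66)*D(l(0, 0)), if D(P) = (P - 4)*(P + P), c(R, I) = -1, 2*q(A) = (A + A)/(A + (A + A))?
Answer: -1970/3 ≈ -656.67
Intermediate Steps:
q(A) = ⅓ (q(A) = ((A + A)/(A + (A + A)))/2 = ((2*A)/(A + 2*A))/2 = ((2*A)/((3*A)))/2 = ((2*A)*(1/(3*A)))/2 = (½)*(⅔) = ⅓)
l(x, E) = -1
D(P) = 2*P*(-4 + P) (D(P) = (-4 + P)*(2*P) = 2*P*(-4 + P))
(q(-12) - 66)*D(l(0, 0)) = (⅓ - 66)*(2*(-1)*(-4 - 1)) = -394*(-1)*(-5)/3 = -197/3*10 = -1970/3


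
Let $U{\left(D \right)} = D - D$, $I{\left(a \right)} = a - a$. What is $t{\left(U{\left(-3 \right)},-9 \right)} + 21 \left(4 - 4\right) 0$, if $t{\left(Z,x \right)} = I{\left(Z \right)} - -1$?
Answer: $1$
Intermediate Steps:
$I{\left(a \right)} = 0$
$U{\left(D \right)} = 0$
$t{\left(Z,x \right)} = 1$ ($t{\left(Z,x \right)} = 0 - -1 = 0 + 1 = 1$)
$t{\left(U{\left(-3 \right)},-9 \right)} + 21 \left(4 - 4\right) 0 = 1 + 21 \left(4 - 4\right) 0 = 1 + 21 \cdot 0 \cdot 0 = 1 + 21 \cdot 0 = 1 + 0 = 1$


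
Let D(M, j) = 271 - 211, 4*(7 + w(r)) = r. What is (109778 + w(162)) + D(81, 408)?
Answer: 219743/2 ≈ 1.0987e+5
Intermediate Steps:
w(r) = -7 + r/4
D(M, j) = 60
(109778 + w(162)) + D(81, 408) = (109778 + (-7 + (¼)*162)) + 60 = (109778 + (-7 + 81/2)) + 60 = (109778 + 67/2) + 60 = 219623/2 + 60 = 219743/2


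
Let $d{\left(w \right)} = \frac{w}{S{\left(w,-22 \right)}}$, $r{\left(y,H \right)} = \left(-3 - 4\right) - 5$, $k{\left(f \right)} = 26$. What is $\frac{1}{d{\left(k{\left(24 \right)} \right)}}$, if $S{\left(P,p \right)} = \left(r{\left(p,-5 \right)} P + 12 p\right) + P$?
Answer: $- \frac{275}{13} \approx -21.154$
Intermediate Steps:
$r{\left(y,H \right)} = -12$ ($r{\left(y,H \right)} = -7 - 5 = -12$)
$S{\left(P,p \right)} = - 11 P + 12 p$ ($S{\left(P,p \right)} = \left(- 12 P + 12 p\right) + P = - 11 P + 12 p$)
$d{\left(w \right)} = \frac{w}{-264 - 11 w}$ ($d{\left(w \right)} = \frac{w}{- 11 w + 12 \left(-22\right)} = \frac{w}{- 11 w - 264} = \frac{w}{-264 - 11 w}$)
$\frac{1}{d{\left(k{\left(24 \right)} \right)}} = \frac{1}{\frac{1}{11} \cdot 26 \frac{1}{-24 - 26}} = \frac{1}{\frac{1}{11} \cdot 26 \frac{1}{-50}} = \frac{1}{\frac{1}{11} \cdot 26 \left(- \frac{1}{50}\right)} = \frac{1}{- \frac{13}{275}} = - \frac{275}{13}$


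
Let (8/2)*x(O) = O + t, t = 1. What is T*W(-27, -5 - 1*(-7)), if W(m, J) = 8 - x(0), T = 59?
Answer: 1829/4 ≈ 457.25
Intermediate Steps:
x(O) = ¼ + O/4 (x(O) = (O + 1)/4 = (1 + O)/4 = ¼ + O/4)
W(m, J) = 31/4 (W(m, J) = 8 - (¼ + (¼)*0) = 8 - (¼ + 0) = 8 - 1*¼ = 8 - ¼ = 31/4)
T*W(-27, -5 - 1*(-7)) = 59*(31/4) = 1829/4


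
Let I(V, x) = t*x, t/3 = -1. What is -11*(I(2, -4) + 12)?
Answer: -264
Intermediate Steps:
t = -3 (t = 3*(-1) = -3)
I(V, x) = -3*x
-11*(I(2, -4) + 12) = -11*(-3*(-4) + 12) = -11*(12 + 12) = -11*24 = -264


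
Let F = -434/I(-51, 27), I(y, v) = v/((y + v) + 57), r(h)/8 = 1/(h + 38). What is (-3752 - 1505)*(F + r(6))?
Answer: 275971472/99 ≈ 2.7876e+6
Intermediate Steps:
r(h) = 8/(38 + h) (r(h) = 8/(h + 38) = 8/(38 + h))
I(y, v) = v/(57 + v + y) (I(y, v) = v/((v + y) + 57) = v/(57 + v + y))
F = -4774/9 (F = -434/(27/(57 + 27 - 51)) = -434/(27/33) = -434/(27*(1/33)) = -434/9/11 = -434*11/9 = -4774/9 ≈ -530.44)
(-3752 - 1505)*(F + r(6)) = (-3752 - 1505)*(-4774/9 + 8/(38 + 6)) = -5257*(-4774/9 + 8/44) = -5257*(-4774/9 + 8*(1/44)) = -5257*(-4774/9 + 2/11) = -5257*(-52496/99) = 275971472/99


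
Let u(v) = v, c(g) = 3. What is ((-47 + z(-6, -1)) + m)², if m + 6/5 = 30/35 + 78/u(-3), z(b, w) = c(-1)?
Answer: 6061444/1225 ≈ 4948.1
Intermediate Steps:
z(b, w) = 3
m = -922/35 (m = -6/5 + (30/35 + 78/(-3)) = -6/5 + (30*(1/35) + 78*(-⅓)) = -6/5 + (6/7 - 26) = -6/5 - 176/7 = -922/35 ≈ -26.343)
((-47 + z(-6, -1)) + m)² = ((-47 + 3) - 922/35)² = (-44 - 922/35)² = (-2462/35)² = 6061444/1225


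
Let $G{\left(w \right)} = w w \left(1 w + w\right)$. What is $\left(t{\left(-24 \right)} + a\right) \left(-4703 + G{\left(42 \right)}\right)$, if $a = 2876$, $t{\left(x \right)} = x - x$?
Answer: $412628348$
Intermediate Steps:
$t{\left(x \right)} = 0$
$G{\left(w \right)} = 2 w^{3}$ ($G{\left(w \right)} = w^{2} \left(w + w\right) = w^{2} \cdot 2 w = 2 w^{3}$)
$\left(t{\left(-24 \right)} + a\right) \left(-4703 + G{\left(42 \right)}\right) = \left(0 + 2876\right) \left(-4703 + 2 \cdot 42^{3}\right) = 2876 \left(-4703 + 2 \cdot 74088\right) = 2876 \left(-4703 + 148176\right) = 2876 \cdot 143473 = 412628348$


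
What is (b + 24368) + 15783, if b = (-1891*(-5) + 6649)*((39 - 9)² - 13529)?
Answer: -203337265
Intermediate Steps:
b = -203377416 (b = (9455 + 6649)*(30² - 13529) = 16104*(900 - 13529) = 16104*(-12629) = -203377416)
(b + 24368) + 15783 = (-203377416 + 24368) + 15783 = -203353048 + 15783 = -203337265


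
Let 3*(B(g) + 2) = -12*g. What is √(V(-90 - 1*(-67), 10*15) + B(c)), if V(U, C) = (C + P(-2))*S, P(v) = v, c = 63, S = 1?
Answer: I*√106 ≈ 10.296*I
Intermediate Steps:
B(g) = -2 - 4*g (B(g) = -2 + (-12*g)/3 = -2 - 4*g)
V(U, C) = -2 + C (V(U, C) = (C - 2)*1 = (-2 + C)*1 = -2 + C)
√(V(-90 - 1*(-67), 10*15) + B(c)) = √((-2 + 10*15) + (-2 - 4*63)) = √((-2 + 150) + (-2 - 252)) = √(148 - 254) = √(-106) = I*√106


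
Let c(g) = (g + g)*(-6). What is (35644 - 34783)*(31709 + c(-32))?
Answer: 27632073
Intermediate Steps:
c(g) = -12*g (c(g) = (2*g)*(-6) = -12*g)
(35644 - 34783)*(31709 + c(-32)) = (35644 - 34783)*(31709 - 12*(-32)) = 861*(31709 + 384) = 861*32093 = 27632073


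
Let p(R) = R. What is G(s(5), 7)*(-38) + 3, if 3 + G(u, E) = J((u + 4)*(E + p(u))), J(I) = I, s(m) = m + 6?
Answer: -10143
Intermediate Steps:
s(m) = 6 + m
G(u, E) = -3 + (4 + u)*(E + u) (G(u, E) = -3 + (u + 4)*(E + u) = -3 + (4 + u)*(E + u))
G(s(5), 7)*(-38) + 3 = (-3 + (6 + 5)² + 4*7 + 4*(6 + 5) + 7*(6 + 5))*(-38) + 3 = (-3 + 11² + 28 + 4*11 + 7*11)*(-38) + 3 = (-3 + 121 + 28 + 44 + 77)*(-38) + 3 = 267*(-38) + 3 = -10146 + 3 = -10143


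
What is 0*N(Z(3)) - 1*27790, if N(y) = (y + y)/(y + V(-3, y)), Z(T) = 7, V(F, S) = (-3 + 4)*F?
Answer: -27790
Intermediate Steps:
V(F, S) = F (V(F, S) = 1*F = F)
N(y) = 2*y/(-3 + y) (N(y) = (y + y)/(y - 3) = (2*y)/(-3 + y) = 2*y/(-3 + y))
0*N(Z(3)) - 1*27790 = 0*(2*7/(-3 + 7)) - 1*27790 = 0*(2*7/4) - 27790 = 0*(2*7*(¼)) - 27790 = 0*(7/2) - 27790 = 0 - 27790 = -27790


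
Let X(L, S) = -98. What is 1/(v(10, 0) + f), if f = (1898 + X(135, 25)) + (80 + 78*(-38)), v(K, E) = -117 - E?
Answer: -1/1201 ≈ -0.00083264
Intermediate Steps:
f = -1084 (f = (1898 - 98) + (80 + 78*(-38)) = 1800 + (80 - 2964) = 1800 - 2884 = -1084)
1/(v(10, 0) + f) = 1/((-117 - 1*0) - 1084) = 1/((-117 + 0) - 1084) = 1/(-117 - 1084) = 1/(-1201) = -1/1201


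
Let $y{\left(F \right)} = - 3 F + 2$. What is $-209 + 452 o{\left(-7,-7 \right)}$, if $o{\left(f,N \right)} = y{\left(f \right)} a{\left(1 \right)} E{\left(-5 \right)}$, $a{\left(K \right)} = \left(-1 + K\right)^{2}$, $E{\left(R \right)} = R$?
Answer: $-209$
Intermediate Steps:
$y{\left(F \right)} = 2 - 3 F$
$o{\left(f,N \right)} = 0$ ($o{\left(f,N \right)} = \left(2 - 3 f\right) \left(-1 + 1\right)^{2} \left(-5\right) = \left(2 - 3 f\right) 0^{2} \left(-5\right) = \left(2 - 3 f\right) 0 \left(-5\right) = 0 \left(-5\right) = 0$)
$-209 + 452 o{\left(-7,-7 \right)} = -209 + 452 \cdot 0 = -209 + 0 = -209$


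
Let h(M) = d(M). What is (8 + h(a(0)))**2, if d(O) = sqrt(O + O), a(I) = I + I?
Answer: 64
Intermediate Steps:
a(I) = 2*I
d(O) = sqrt(2)*sqrt(O) (d(O) = sqrt(2*O) = sqrt(2)*sqrt(O))
h(M) = sqrt(2)*sqrt(M)
(8 + h(a(0)))**2 = (8 + sqrt(2)*sqrt(2*0))**2 = (8 + sqrt(2)*sqrt(0))**2 = (8 + sqrt(2)*0)**2 = (8 + 0)**2 = 8**2 = 64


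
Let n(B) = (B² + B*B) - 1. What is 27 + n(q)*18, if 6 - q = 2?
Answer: 585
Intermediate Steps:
q = 4 (q = 6 - 1*2 = 6 - 2 = 4)
n(B) = -1 + 2*B² (n(B) = (B² + B²) - 1 = 2*B² - 1 = -1 + 2*B²)
27 + n(q)*18 = 27 + (-1 + 2*4²)*18 = 27 + (-1 + 2*16)*18 = 27 + (-1 + 32)*18 = 27 + 31*18 = 27 + 558 = 585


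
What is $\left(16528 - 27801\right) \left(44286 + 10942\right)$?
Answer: $-622585244$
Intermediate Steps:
$\left(16528 - 27801\right) \left(44286 + 10942\right) = \left(-11273\right) 55228 = -622585244$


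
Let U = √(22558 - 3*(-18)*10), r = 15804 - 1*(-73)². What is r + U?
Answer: 10475 + √23098 ≈ 10627.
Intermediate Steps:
r = 10475 (r = 15804 - 1*5329 = 15804 - 5329 = 10475)
U = √23098 (U = √(22558 + 54*10) = √(22558 + 540) = √23098 ≈ 151.98)
r + U = 10475 + √23098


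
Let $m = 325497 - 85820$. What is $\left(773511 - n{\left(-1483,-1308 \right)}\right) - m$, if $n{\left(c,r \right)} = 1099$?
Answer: $532735$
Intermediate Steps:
$m = 239677$ ($m = 325497 - 85820 = 239677$)
$\left(773511 - n{\left(-1483,-1308 \right)}\right) - m = \left(773511 - 1099\right) - 239677 = 772412 - 239677 = 532735$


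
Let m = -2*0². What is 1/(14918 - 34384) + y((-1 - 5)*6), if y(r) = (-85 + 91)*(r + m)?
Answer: -4204657/19466 ≈ -216.00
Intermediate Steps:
m = 0 (m = -2*0 = 0)
y(r) = 6*r (y(r) = (-85 + 91)*(r + 0) = 6*r)
1/(14918 - 34384) + y((-1 - 5)*6) = 1/(14918 - 34384) + 6*((-1 - 5)*6) = 1/(-19466) + 6*(-6*6) = -1/19466 + 6*(-36) = -1/19466 - 216 = -4204657/19466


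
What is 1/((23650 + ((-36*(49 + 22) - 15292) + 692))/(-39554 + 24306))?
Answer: -7624/3247 ≈ -2.3480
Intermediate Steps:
1/((23650 + ((-36*(49 + 22) - 15292) + 692))/(-39554 + 24306)) = 1/((23650 + ((-36*71 - 15292) + 692))/(-15248)) = 1/((23650 + ((-2556 - 15292) + 692))*(-1/15248)) = 1/((23650 + (-17848 + 692))*(-1/15248)) = 1/((23650 - 17156)*(-1/15248)) = 1/(6494*(-1/15248)) = 1/(-3247/7624) = -7624/3247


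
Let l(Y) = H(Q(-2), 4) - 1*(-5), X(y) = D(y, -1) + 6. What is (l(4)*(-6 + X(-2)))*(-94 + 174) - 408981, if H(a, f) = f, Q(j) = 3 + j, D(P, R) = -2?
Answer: -410421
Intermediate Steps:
X(y) = 4 (X(y) = -2 + 6 = 4)
l(Y) = 9 (l(Y) = 4 - 1*(-5) = 4 + 5 = 9)
(l(4)*(-6 + X(-2)))*(-94 + 174) - 408981 = (9*(-6 + 4))*(-94 + 174) - 408981 = (9*(-2))*80 - 408981 = -18*80 - 408981 = -1440 - 408981 = -410421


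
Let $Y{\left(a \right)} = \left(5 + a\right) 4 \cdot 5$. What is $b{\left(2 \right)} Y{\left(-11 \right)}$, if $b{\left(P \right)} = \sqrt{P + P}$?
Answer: $-240$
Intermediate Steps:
$Y{\left(a \right)} = 100 + 20 a$ ($Y{\left(a \right)} = \left(5 + a\right) 20 = 100 + 20 a$)
$b{\left(P \right)} = \sqrt{2} \sqrt{P}$ ($b{\left(P \right)} = \sqrt{2 P} = \sqrt{2} \sqrt{P}$)
$b{\left(2 \right)} Y{\left(-11 \right)} = \sqrt{2} \sqrt{2} \left(100 + 20 \left(-11\right)\right) = 2 \left(100 - 220\right) = 2 \left(-120\right) = -240$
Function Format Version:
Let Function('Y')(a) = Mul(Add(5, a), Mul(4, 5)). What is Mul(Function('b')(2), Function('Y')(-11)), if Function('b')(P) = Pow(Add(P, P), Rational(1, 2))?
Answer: -240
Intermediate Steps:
Function('Y')(a) = Add(100, Mul(20, a)) (Function('Y')(a) = Mul(Add(5, a), 20) = Add(100, Mul(20, a)))
Function('b')(P) = Mul(Pow(2, Rational(1, 2)), Pow(P, Rational(1, 2))) (Function('b')(P) = Pow(Mul(2, P), Rational(1, 2)) = Mul(Pow(2, Rational(1, 2)), Pow(P, Rational(1, 2))))
Mul(Function('b')(2), Function('Y')(-11)) = Mul(Mul(Pow(2, Rational(1, 2)), Pow(2, Rational(1, 2))), Add(100, Mul(20, -11))) = Mul(2, Add(100, -220)) = Mul(2, -120) = -240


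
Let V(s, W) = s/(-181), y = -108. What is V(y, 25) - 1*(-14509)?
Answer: 2626237/181 ≈ 14510.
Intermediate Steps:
V(s, W) = -s/181 (V(s, W) = s*(-1/181) = -s/181)
V(y, 25) - 1*(-14509) = -1/181*(-108) - 1*(-14509) = 108/181 + 14509 = 2626237/181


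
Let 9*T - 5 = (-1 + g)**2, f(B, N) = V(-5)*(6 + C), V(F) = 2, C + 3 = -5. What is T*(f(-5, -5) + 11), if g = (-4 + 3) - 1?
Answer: 98/9 ≈ 10.889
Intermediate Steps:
C = -8 (C = -3 - 5 = -8)
g = -2 (g = -1 - 1 = -2)
f(B, N) = -4 (f(B, N) = 2*(6 - 8) = 2*(-2) = -4)
T = 14/9 (T = 5/9 + (-1 - 2)**2/9 = 5/9 + (1/9)*(-3)**2 = 5/9 + (1/9)*9 = 5/9 + 1 = 14/9 ≈ 1.5556)
T*(f(-5, -5) + 11) = 14*(-4 + 11)/9 = (14/9)*7 = 98/9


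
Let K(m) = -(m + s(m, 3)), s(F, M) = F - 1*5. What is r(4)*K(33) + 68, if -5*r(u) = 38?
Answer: 2658/5 ≈ 531.60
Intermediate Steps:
r(u) = -38/5 (r(u) = -⅕*38 = -38/5)
s(F, M) = -5 + F (s(F, M) = F - 5 = -5 + F)
K(m) = 5 - 2*m (K(m) = -(m + (-5 + m)) = -(-5 + 2*m) = 5 - 2*m)
r(4)*K(33) + 68 = -38*(5 - 2*33)/5 + 68 = -38*(5 - 66)/5 + 68 = -38/5*(-61) + 68 = 2318/5 + 68 = 2658/5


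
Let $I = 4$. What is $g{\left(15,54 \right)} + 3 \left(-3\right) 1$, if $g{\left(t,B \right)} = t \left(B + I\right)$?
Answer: $861$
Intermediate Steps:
$g{\left(t,B \right)} = t \left(4 + B\right)$ ($g{\left(t,B \right)} = t \left(B + 4\right) = t \left(4 + B\right)$)
$g{\left(15,54 \right)} + 3 \left(-3\right) 1 = 15 \left(4 + 54\right) + 3 \left(-3\right) 1 = 15 \cdot 58 - 9 = 870 - 9 = 861$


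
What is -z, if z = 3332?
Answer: -3332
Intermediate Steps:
-z = -1*3332 = -3332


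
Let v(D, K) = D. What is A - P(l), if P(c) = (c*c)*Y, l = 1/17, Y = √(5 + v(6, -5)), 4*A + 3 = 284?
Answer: 281/4 - √11/289 ≈ 70.239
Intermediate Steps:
A = 281/4 (A = -¾ + (¼)*284 = -¾ + 71 = 281/4 ≈ 70.250)
Y = √11 (Y = √(5 + 6) = √11 ≈ 3.3166)
l = 1/17 ≈ 0.058824
P(c) = √11*c² (P(c) = (c*c)*√11 = c²*√11 = √11*c²)
A - P(l) = 281/4 - √11*(1/17)² = 281/4 - √11/289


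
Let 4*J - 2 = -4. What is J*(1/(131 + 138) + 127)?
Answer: -17082/269 ≈ -63.502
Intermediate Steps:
J = -½ (J = ½ + (¼)*(-4) = ½ - 1 = -½ ≈ -0.50000)
J*(1/(131 + 138) + 127) = -(1/(131 + 138) + 127)/2 = -(1/269 + 127)/2 = -½*34164/269 = -17082/269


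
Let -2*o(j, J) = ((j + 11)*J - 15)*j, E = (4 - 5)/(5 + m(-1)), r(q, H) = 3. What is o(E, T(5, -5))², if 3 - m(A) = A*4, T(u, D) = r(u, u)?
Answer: 5041/9216 ≈ 0.54698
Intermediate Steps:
T(u, D) = 3
m(A) = 3 - 4*A (m(A) = 3 - A*4 = 3 - 4*A)
E = -1/12 (E = (4 - 5)/(5 + (3 - 4*(-1))) = -1/(5 + (3 + 4)) = -1/(5 + 7) = -1/12 ≈ -0.083333)
o(j, J) = -j*(-15 + J*(11 + j))/2 (o(j, J) = -((j + 11)*J - 15)*j/2 = -((11 + j)*J - 15)*j/2 = -(J*(11 + j) - 15)*j/2 = -(-15 + J*(11 + j))*j/2 = -j*(-15 + J*(11 + j))/2)
o(E, T(5, -5))² = ((½)*(-1/12)*(15 - 11*3 - 1*3*(-1/12)))² = ((½)*(-1/12)*(15 - 33 + ¼))² = ((½)*(-1/12)*(-71/4))² = (71/96)² = 5041/9216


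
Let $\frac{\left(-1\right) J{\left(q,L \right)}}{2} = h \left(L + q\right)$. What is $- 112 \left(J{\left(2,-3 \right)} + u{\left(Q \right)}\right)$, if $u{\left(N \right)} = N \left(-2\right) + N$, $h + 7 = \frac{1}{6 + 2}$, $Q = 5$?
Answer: $2100$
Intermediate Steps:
$h = - \frac{55}{8}$ ($h = -7 + \frac{1}{6 + 2} = -7 + \frac{1}{8} = - \frac{55}{8} \approx -6.875$)
$u{\left(N \right)} = - N$ ($u{\left(N \right)} = - 2 N + N = - N$)
$J{\left(q,L \right)} = \frac{55 L}{4} + \frac{55 q}{4}$ ($J{\left(q,L \right)} = - 2 \left(- \frac{55 \left(L + q\right)}{8}\right) = - 2 \left(- \frac{55 L}{8} - \frac{55 q}{8}\right) = \frac{55 L}{4} + \frac{55 q}{4}$)
$- 112 \left(J{\left(2,-3 \right)} + u{\left(Q \right)}\right) = - 112 \left(\left(\frac{55}{4} \left(-3\right) + \frac{55}{4} \cdot 2\right) - 5\right) = - 112 \left(\left(- \frac{165}{4} + \frac{55}{2}\right) - 5\right) = - 112 \left(- \frac{55}{4} - 5\right) = \left(-112\right) \left(- \frac{75}{4}\right) = 2100$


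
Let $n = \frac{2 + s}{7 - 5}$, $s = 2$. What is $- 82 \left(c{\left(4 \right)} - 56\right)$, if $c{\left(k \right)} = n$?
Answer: $4428$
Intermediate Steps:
$n = 2$ ($n = \frac{2 + 2}{7 - 5} = \frac{4}{2} = 4 \cdot \frac{1}{2} = 2$)
$c{\left(k \right)} = 2$
$- 82 \left(c{\left(4 \right)} - 56\right) = - 82 \left(2 - 56\right) = \left(-82\right) \left(-54\right) = 4428$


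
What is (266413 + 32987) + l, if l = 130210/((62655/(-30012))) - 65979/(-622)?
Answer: 616098905387/2598094 ≈ 2.3714e+5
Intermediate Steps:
l = -161770438213/2598094 (l = 130210/((62655*(-1/30012))) - 65979*(-1/622) = 130210/(-20885/10004) + 65979/622 = 130210*(-10004/20885) + 65979/622 = -260524168/4177 + 65979/622 = -161770438213/2598094 ≈ -62265.)
(266413 + 32987) + l = (266413 + 32987) - 161770438213/2598094 = 299400 - 161770438213/2598094 = 616098905387/2598094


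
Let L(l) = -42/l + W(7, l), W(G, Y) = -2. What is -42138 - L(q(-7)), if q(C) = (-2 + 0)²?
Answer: -84251/2 ≈ -42126.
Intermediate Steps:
q(C) = 4 (q(C) = (-2)² = 4)
L(l) = -2 - 42/l (L(l) = -42/l - 2 = -2 - 42/l)
-42138 - L(q(-7)) = -42138 - (-2 - 42/4) = -42138 - (-2 - 42*¼) = -42138 - (-2 - 21/2) = -42138 - 1*(-25/2) = -42138 + 25/2 = -84251/2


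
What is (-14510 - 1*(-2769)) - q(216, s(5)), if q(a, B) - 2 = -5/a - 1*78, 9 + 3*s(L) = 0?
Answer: -2519635/216 ≈ -11665.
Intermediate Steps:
s(L) = -3 (s(L) = -3 + (⅓)*0 = -3 + 0 = -3)
q(a, B) = -76 - 5/a (q(a, B) = 2 + (-5/a - 1*78) = 2 + (-5/a - 78) = 2 + (-78 - 5/a) = -76 - 5/a)
(-14510 - 1*(-2769)) - q(216, s(5)) = (-14510 - 1*(-2769)) - (-76 - 5/216) = (-14510 + 2769) - (-76 - 5*1/216) = -11741 - (-76 - 5/216) = -11741 - 1*(-16421/216) = -11741 + 16421/216 = -2519635/216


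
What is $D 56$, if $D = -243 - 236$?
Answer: $-26824$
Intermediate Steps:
$D = -479$
$D 56 = \left(-479\right) 56 = -26824$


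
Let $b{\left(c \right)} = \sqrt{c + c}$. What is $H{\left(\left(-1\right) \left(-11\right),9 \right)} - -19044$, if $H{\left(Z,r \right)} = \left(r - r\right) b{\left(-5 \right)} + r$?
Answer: $19053$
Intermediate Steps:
$b{\left(c \right)} = \sqrt{2} \sqrt{c}$ ($b{\left(c \right)} = \sqrt{2 c} = \sqrt{2} \sqrt{c}$)
$H{\left(Z,r \right)} = r$ ($H{\left(Z,r \right)} = \left(r - r\right) \sqrt{2} \sqrt{-5} + r = 0 \sqrt{2} i \sqrt{5} + r = 0 i \sqrt{10} + r = 0 + r = r$)
$H{\left(\left(-1\right) \left(-11\right),9 \right)} - -19044 = 9 - -19044 = 9 + 19044 = 19053$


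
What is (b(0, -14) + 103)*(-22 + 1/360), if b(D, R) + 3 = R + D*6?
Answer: -340517/180 ≈ -1891.8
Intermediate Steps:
b(D, R) = -3 + R + 6*D (b(D, R) = -3 + (R + D*6) = -3 + (R + 6*D) = -3 + R + 6*D)
(b(0, -14) + 103)*(-22 + 1/360) = ((-3 - 14 + 6*0) + 103)*(-22 + 1/360) = ((-3 - 14 + 0) + 103)*(-22 + 1/360) = (-17 + 103)*(-7919/360) = 86*(-7919/360) = -340517/180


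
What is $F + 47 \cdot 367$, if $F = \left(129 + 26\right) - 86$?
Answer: $17318$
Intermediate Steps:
$F = 69$ ($F = 155 - 86 = 69$)
$F + 47 \cdot 367 = 69 + 47 \cdot 367 = 69 + 17249 = 17318$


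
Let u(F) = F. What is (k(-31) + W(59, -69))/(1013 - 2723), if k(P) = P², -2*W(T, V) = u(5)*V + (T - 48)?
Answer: -188/285 ≈ -0.65965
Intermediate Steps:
W(T, V) = 24 - 5*V/2 - T/2 (W(T, V) = -(5*V + (T - 48))/2 = -(5*V + (-48 + T))/2 = -(-48 + T + 5*V)/2 = 24 - 5*V/2 - T/2)
(k(-31) + W(59, -69))/(1013 - 2723) = ((-31)² + (24 - 5/2*(-69) - ½*59))/(1013 - 2723) = (961 + (24 + 345/2 - 59/2))/(-1710) = (961 + 167)*(-1/1710) = 1128*(-1/1710) = -188/285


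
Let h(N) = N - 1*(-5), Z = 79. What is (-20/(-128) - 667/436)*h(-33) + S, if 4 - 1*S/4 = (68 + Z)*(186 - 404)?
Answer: 111823937/872 ≈ 1.2824e+5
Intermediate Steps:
h(N) = 5 + N (h(N) = N + 5 = 5 + N)
S = 128200 (S = 16 - 4*(68 + 79)*(186 - 404) = 16 - 588*(-218) = 16 - 4*(-32046) = 16 + 128184 = 128200)
(-20/(-128) - 667/436)*h(-33) + S = (-20/(-128) - 667/436)*(5 - 33) + 128200 = (-20*(-1/128) - 667*1/436)*(-28) + 128200 = (5/32 - 667/436)*(-28) + 128200 = -4791/3488*(-28) + 128200 = 33537/872 + 128200 = 111823937/872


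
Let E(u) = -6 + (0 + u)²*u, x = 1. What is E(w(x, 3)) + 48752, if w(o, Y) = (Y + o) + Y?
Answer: 49089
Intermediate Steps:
w(o, Y) = o + 2*Y
E(u) = -6 + u³ (E(u) = -6 + u²*u = -6 + u³)
E(w(x, 3)) + 48752 = (-6 + (1 + 2*3)³) + 48752 = (-6 + (1 + 6)³) + 48752 = (-6 + 7³) + 48752 = (-6 + 343) + 48752 = 337 + 48752 = 49089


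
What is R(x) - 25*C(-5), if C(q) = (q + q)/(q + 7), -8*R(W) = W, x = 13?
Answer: 987/8 ≈ 123.38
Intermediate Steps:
R(W) = -W/8
C(q) = 2*q/(7 + q) (C(q) = (2*q)/(7 + q) = 2*q/(7 + q))
R(x) - 25*C(-5) = -⅛*13 - 50*(-5)/(7 - 5) = -13/8 - 50*(-5)/2 = -13/8 - 25*(-5) = -13/8 + 125 = 987/8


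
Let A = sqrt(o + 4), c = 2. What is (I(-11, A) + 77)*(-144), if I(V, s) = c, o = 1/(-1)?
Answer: -11376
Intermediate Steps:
o = -1
A = sqrt(3) (A = sqrt(-1 + 4) = sqrt(3) ≈ 1.7320)
I(V, s) = 2
(I(-11, A) + 77)*(-144) = (2 + 77)*(-144) = 79*(-144) = -11376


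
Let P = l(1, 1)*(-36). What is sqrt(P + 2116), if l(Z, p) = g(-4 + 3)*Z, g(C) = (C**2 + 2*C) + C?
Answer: 2*sqrt(547) ≈ 46.776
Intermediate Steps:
g(C) = C**2 + 3*C
l(Z, p) = -2*Z (l(Z, p) = ((-4 + 3)*(3 + (-4 + 3)))*Z = (-(3 - 1))*Z = (-1*2)*Z = -2*Z)
P = 72 (P = -2*1*(-36) = -2*(-36) = 72)
sqrt(P + 2116) = sqrt(72 + 2116) = sqrt(2188) = 2*sqrt(547)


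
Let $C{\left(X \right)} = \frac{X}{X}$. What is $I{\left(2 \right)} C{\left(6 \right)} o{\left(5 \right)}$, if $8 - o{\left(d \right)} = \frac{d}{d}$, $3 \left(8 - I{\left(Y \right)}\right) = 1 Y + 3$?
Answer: $\frac{133}{3} \approx 44.333$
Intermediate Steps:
$I{\left(Y \right)} = 7 - \frac{Y}{3}$ ($I{\left(Y \right)} = 8 - \frac{1 Y + 3}{3} = 8 - \frac{Y + 3}{3} = 8 - \frac{3 + Y}{3} = 8 - \left(1 + \frac{Y}{3}\right) = 7 - \frac{Y}{3}$)
$o{\left(d \right)} = 7$ ($o{\left(d \right)} = 8 - \frac{d}{d} = 8 - 1 = 7$)
$C{\left(X \right)} = 1$
$I{\left(2 \right)} C{\left(6 \right)} o{\left(5 \right)} = \left(7 - \frac{2}{3}\right) 1 \cdot 7 = \frac{19}{3} \cdot 1 \cdot 7 = \frac{19}{3} \cdot 7 = \frac{133}{3}$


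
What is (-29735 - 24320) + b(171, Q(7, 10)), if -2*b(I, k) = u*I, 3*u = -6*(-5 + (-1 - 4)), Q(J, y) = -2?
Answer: -55765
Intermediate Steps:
u = 20 (u = (-6*(-5 + (-1 - 4)))/3 = (-6*(-5 - 5))/3 = (-6*(-10))/3 = (⅓)*60 = 20)
b(I, k) = -10*I
(-29735 - 24320) + b(171, Q(7, 10)) = (-29735 - 24320) - 10*171 = -54055 - 1710 = -55765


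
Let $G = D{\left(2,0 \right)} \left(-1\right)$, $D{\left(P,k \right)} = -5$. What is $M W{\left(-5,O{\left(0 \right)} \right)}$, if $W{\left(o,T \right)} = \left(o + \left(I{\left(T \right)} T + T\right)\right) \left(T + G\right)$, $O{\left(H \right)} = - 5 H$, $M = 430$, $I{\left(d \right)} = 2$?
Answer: $-10750$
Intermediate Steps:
$G = 5$ ($G = \left(-5\right) \left(-1\right) = 5$)
$W{\left(o,T \right)} = \left(5 + T\right) \left(o + 3 T\right)$ ($W{\left(o,T \right)} = \left(o + \left(2 T + T\right)\right) \left(T + 5\right) = \left(o + 3 T\right) \left(5 + T\right) = \left(5 + T\right) \left(o + 3 T\right)$)
$M W{\left(-5,O{\left(0 \right)} \right)} = 430 \left(3 \left(\left(-5\right) 0\right)^{2} + 5 \left(-5\right) + 15 \left(\left(-5\right) 0\right) + \left(-5\right) 0 \left(-5\right)\right) = 430 \left(3 \cdot 0^{2} - 25 + 15 \cdot 0 + 0 \left(-5\right)\right) = 430 \left(3 \cdot 0 - 25 + 0 + 0\right) = 430 \left(0 - 25 + 0 + 0\right) = 430 \left(-25\right) = -10750$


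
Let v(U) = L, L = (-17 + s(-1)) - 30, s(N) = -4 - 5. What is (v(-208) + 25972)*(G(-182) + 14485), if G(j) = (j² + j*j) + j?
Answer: 2087559716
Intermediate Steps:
s(N) = -9
G(j) = j + 2*j² (G(j) = (j² + j²) + j = 2*j² + j = j + 2*j²)
L = -56 (L = (-17 - 9) - 30 = -26 - 30 = -56)
v(U) = -56
(v(-208) + 25972)*(G(-182) + 14485) = (-56 + 25972)*(-182*(1 + 2*(-182)) + 14485) = 25916*(-182*(1 - 364) + 14485) = 25916*(-182*(-363) + 14485) = 25916*(66066 + 14485) = 25916*80551 = 2087559716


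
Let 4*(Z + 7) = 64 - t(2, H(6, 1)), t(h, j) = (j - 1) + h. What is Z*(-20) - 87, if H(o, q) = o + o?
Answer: -202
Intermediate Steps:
H(o, q) = 2*o
t(h, j) = -1 + h + j (t(h, j) = (-1 + j) + h = -1 + h + j)
Z = 23/4 (Z = -7 + (64 - (-1 + 2 + 2*6))/4 = -7 + (64 - (-1 + 2 + 12))/4 = -7 + (64 - 1*13)/4 = -7 + (64 - 13)/4 = -7 + (¼)*51 = -7 + 51/4 = 23/4 ≈ 5.7500)
Z*(-20) - 87 = (23/4)*(-20) - 87 = -115 - 87 = -202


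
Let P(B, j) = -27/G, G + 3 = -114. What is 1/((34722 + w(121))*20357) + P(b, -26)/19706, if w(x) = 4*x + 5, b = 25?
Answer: 2150627159/183625912390206 ≈ 1.1712e-5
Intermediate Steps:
G = -117 (G = -3 - 114 = -117)
P(B, j) = 3/13 (P(B, j) = -27/(-117) = -27*(-1/117) = 3/13)
w(x) = 5 + 4*x
1/((34722 + w(121))*20357) + P(b, -26)/19706 = 1/((34722 + (5 + 4*121))*20357) + (3/13)/19706 = (1/20357)/(34722 + (5 + 484)) + (3/13)*(1/19706) = (1/20357)/(34722 + 489) + 3/256178 = (1/20357)/35211 + 3/256178 = (1/35211)*(1/20357) + 3/256178 = 1/716790327 + 3/256178 = 2150627159/183625912390206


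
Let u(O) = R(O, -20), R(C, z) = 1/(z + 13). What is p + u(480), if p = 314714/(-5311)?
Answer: -2208309/37177 ≈ -59.400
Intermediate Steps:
R(C, z) = 1/(13 + z)
p = -314714/5311 (p = 314714*(-1/5311) = -314714/5311 ≈ -59.257)
u(O) = -⅐ (u(O) = 1/(13 - 20) = 1/(-7) = -⅐)
p + u(480) = -314714/5311 - ⅐ = -2208309/37177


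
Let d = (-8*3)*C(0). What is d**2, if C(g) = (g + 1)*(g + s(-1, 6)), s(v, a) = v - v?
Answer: 0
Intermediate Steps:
s(v, a) = 0
C(g) = g*(1 + g) (C(g) = (g + 1)*(g + 0) = (1 + g)*g = g*(1 + g))
d = 0 (d = (-8*3)*(0*(1 + 0)) = -0 = -24*0 = 0)
d**2 = 0**2 = 0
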